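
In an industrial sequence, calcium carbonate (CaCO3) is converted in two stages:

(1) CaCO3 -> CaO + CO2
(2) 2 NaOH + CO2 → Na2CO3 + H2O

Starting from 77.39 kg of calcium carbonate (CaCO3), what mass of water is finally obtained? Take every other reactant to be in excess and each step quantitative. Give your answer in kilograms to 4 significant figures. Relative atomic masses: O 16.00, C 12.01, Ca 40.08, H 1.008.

13.93 kg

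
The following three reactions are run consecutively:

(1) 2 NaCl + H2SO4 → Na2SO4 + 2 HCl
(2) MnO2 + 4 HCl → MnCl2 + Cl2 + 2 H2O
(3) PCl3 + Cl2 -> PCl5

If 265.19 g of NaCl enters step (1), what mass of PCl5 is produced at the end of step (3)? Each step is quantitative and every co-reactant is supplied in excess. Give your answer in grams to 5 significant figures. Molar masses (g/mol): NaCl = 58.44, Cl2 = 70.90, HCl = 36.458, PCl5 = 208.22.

236.22 g

n(NaCl) = 265.19 / 58.44 = 4.53782 mol.
Reaction (1): NaCl→HCl ratio 2:2 ⇒ n(HCl) = 4.53782 mol.
Reaction (2): HCl→Cl2 ratio 4:1 ⇒ n(Cl2) = 1.13445 mol.
Reaction (3): Cl2→PCl5 ratio 1:1 ⇒ n(PCl5) = 1.13445 mol.
Mass of PCl5 = 1.13445 × 208.22 = 236.216 g.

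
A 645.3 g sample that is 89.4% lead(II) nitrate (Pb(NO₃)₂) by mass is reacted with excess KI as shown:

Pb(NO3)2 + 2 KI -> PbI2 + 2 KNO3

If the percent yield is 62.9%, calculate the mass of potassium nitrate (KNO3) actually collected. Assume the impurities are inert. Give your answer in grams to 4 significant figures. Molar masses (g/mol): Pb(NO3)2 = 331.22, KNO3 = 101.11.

221.5 g

Pure Pb(NO3)2 available = 645.3 g × 0.894 = 576.90 g.
n(Pb(NO3)2) = 576.90 g / 331.22 g/mol = 1.7417 mol.
From the equation the Pb(NO3)2:KNO3 mole ratio is 1:2, so n(KNO3) = 1.7417 × 2/1 = 3.4835 mol.
Mass of KNO3 = 3.4835 mol × 101.11 g/mol = 352.21 g.
Actual mass collected = 352.21 g × 0.629 = 221.54 g.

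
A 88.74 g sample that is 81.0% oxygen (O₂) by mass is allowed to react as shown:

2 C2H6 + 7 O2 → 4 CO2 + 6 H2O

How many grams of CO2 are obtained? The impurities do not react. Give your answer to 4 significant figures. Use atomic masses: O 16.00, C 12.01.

Mass of pure O2 = 88.74 g × 0.810 = 71.879 g.
M(O2) = 2(16.00) = 32.00 g/mol.
M(CO2) = 12.01 + 2(16.00) = 44.01 g/mol.
n(O2) = 71.879 g / 32.00 g/mol = 2.2462 mol.
From the equation the O2:CO2 mole ratio is 7:4, so n(CO2) = 2.2462 × 4/7 = 1.2836 mol.
Mass of CO2 = 1.2836 mol × 44.01 g/mol = 56.490 g.

56.49 g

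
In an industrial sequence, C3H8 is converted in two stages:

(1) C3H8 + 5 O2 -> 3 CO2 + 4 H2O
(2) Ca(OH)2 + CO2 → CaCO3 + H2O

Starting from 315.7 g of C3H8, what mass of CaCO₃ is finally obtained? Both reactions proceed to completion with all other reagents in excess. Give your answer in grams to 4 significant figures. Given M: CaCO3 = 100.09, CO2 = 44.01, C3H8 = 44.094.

n(C3H8) = 315.70 / 44.094 = 7.1597 mol.
Step 1 gives a 1:3 ratio of C3H8 to CO2, so n(CO2) = 21.479 mol.
In step 2 the CO2:CaCO3 ratio is 1:1, so n(CaCO3) = 21.479 mol.
Mass of CaCO3 = 21.479 × 100.09 = 2149.8 g.

2150 g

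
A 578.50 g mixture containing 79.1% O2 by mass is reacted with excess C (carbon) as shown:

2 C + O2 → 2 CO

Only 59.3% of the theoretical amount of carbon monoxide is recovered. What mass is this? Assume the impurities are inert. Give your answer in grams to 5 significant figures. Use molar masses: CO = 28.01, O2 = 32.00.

Pure O2 available = 578.50 g × 0.791 = 457.594 g.
n(O2) = 457.594 g / 32.00 g/mol = 14.2998 mol.
From the equation the O2:CO mole ratio is 1:2, so n(CO) = 14.2998 × 2/1 = 28.5996 mol.
Mass of CO = 28.5996 mol × 28.01 g/mol = 801.075 g.
Actual mass collected = 801.075 g × 0.593 = 475.037 g.

475.04 g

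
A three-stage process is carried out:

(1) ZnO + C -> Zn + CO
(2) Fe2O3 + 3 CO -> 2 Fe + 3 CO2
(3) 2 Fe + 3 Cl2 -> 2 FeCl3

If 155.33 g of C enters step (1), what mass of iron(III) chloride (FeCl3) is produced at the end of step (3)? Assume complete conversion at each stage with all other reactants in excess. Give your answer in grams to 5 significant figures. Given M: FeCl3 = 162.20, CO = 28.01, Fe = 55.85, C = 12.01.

n(C) = 155.33 / 12.01 = 12.9334 mol.
Reaction (1): C→CO ratio 1:1 ⇒ n(CO) = 12.9334 mol.
Reaction (2): CO→Fe ratio 3:2 ⇒ n(Fe) = 8.62226 mol.
Reaction (3): Fe→FeCl3 ratio 2:2 ⇒ n(FeCl3) = 8.62226 mol.
Mass of FeCl3 = 8.62226 × 162.20 = 1398.53 g.

1398.5 g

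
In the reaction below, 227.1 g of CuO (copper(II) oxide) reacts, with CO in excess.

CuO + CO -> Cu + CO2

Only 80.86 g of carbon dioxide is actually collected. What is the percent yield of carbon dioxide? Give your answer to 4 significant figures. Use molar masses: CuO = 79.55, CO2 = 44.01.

64.36 %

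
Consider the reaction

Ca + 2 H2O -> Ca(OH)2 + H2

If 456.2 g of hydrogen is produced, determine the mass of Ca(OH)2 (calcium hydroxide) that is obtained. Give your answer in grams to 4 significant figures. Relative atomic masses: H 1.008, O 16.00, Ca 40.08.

16770 g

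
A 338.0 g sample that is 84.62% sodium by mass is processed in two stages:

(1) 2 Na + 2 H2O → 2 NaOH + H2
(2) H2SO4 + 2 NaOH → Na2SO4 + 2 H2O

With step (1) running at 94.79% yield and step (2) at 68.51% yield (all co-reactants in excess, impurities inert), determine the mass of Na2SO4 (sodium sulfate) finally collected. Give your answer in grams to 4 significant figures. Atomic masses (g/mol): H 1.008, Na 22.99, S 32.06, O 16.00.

Pure Na = 338.0 × 0.8462 = 286.02 g.
M(Na) = 22.99 g/mol.
M(Na2SO4) = 2(22.99) + 32.06 + 4(16.00) = 142.04 g/mol.
n(Na) = 286.02 / 22.99 = 12.441 mol.
Step 1 (Na:NaOH = 2:2): theoretical n(NaOH) = 12.441 mol; at 94.79% yield, n(NaOH) = 11.793 mol.
Step 2 (NaOH:Na2SO4 = 2:1): theoretical n(Na2SO4) = 5.8964 mol, so theoretical mass = 5.8964 × 142.04 = 837.52 g.
At 68.51% yield, actual mass of Na2SO4 = 837.52 × 0.6851 = 573.78 g.

573.8 g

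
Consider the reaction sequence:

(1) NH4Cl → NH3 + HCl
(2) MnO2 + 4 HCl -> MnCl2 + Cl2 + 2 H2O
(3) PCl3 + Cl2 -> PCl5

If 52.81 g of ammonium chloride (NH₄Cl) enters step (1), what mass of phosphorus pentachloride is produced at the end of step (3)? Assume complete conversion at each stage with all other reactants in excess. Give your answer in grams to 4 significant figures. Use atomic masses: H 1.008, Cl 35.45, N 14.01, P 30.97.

M(NH4Cl) = 14.01 + 4(1.008) + 35.45 = 53.492 g/mol.
M(PCl5) = 30.97 + 5(35.45) = 208.22 g/mol.
n(NH4Cl) = 52.81 / 53.492 = 0.98725 mol.
Reaction (1): NH4Cl→HCl ratio 1:1 ⇒ n(HCl) = 0.98725 mol.
Reaction (2): HCl→Cl2 ratio 4:1 ⇒ n(Cl2) = 0.24681 mol.
Reaction (3): Cl2→PCl5 ratio 1:1 ⇒ n(PCl5) = 0.24681 mol.
Mass of PCl5 = 0.24681 × 208.22 = 51.391 g.

51.39 g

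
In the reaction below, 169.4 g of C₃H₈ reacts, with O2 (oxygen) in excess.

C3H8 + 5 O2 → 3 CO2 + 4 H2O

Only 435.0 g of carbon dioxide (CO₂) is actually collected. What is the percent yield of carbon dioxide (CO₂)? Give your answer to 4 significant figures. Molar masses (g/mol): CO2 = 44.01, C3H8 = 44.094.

85.76 %

n(C3H8) = 169.40 g / 44.094 g/mol = 3.8418 mol.
From the equation the C3H8:CO2 mole ratio is 1:3, so n(CO2) = 3.8418 × 3/1 = 11.525 mol.
Mass of CO2 = 11.525 mol × 44.01 g/mol = 507.23 g.
This is the theoretical yield. Percent yield = 435.0 g / 507.23 g × 100% = 85.760%.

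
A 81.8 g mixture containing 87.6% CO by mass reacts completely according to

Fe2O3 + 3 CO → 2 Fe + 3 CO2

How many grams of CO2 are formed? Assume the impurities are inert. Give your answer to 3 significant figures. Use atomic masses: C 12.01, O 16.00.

113 g

Mass of pure CO = 81.8 g × 0.876 = 71.66 g.
M(CO) = 12.01 + 16.00 = 28.01 g/mol.
M(CO2) = 12.01 + 2(16.00) = 44.01 g/mol.
n(CO) = 71.66 g / 28.01 g/mol = 2.558 mol.
From the equation the CO:CO2 mole ratio is 3:3, so n(CO2) = 2.558 × 3/3 = 2.558 mol.
Mass of CO2 = 2.558 mol × 44.01 g/mol = 112.6 g.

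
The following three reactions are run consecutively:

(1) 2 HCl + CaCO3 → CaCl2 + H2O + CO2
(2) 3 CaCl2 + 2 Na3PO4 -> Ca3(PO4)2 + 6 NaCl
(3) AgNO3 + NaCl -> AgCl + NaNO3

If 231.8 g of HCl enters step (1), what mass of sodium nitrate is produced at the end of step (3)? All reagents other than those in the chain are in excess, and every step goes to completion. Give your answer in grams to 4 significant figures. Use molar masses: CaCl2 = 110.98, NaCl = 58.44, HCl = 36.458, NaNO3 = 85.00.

n(HCl) = 231.8 / 36.458 = 6.3580 mol.
Reaction (1): HCl→CaCl2 ratio 2:1 ⇒ n(CaCl2) = 3.1790 mol.
Reaction (2): CaCl2→NaCl ratio 3:6 ⇒ n(NaCl) = 6.3580 mol.
Reaction (3): NaCl→NaNO3 ratio 1:1 ⇒ n(NaNO3) = 6.3580 mol.
Mass of NaNO3 = 6.3580 × 85.00 = 540.43 g.

540.4 g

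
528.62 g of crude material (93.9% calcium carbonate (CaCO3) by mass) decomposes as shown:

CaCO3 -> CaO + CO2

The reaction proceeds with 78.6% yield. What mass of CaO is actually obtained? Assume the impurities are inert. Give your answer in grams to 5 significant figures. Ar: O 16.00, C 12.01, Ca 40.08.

218.60 g

Pure CaCO3 available = 528.62 g × 0.939 = 496.374 g.
M(CaCO3) = 40.08 + 12.01 + 3(16.00) = 100.09 g/mol.
M(CaO) = 40.08 + 16.00 = 56.08 g/mol.
n(CaCO3) = 496.374 g / 100.09 g/mol = 4.95928 mol.
From the equation the CaCO3:CaO mole ratio is 1:1, so n(CaO) = 4.95928 × 1/1 = 4.95928 mol.
Mass of CaO = 4.95928 mol × 56.08 g/mol = 278.116 g.
Actual mass collected = 278.116 g × 0.786 = 218.599 g.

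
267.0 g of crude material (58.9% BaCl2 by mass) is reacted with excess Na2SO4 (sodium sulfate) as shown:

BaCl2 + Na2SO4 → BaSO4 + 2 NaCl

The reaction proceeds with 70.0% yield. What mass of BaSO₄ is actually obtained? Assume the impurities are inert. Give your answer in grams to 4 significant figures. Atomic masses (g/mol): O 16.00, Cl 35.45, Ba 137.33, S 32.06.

123.4 g

Pure BaCl2 available = 267.0 g × 0.589 = 157.26 g.
M(BaCl2) = 137.33 + 2(35.45) = 208.23 g/mol.
M(BaSO4) = 137.33 + 32.06 + 4(16.00) = 233.39 g/mol.
n(BaCl2) = 157.26 g / 208.23 g/mol = 0.75524 mol.
From the equation the BaCl2:BaSO4 mole ratio is 1:1, so n(BaSO4) = 0.75524 × 1/1 = 0.75524 mol.
Mass of BaSO4 = 0.75524 mol × 233.39 g/mol = 176.26 g.
Actual mass collected = 176.26 g × 0.700 = 123.39 g.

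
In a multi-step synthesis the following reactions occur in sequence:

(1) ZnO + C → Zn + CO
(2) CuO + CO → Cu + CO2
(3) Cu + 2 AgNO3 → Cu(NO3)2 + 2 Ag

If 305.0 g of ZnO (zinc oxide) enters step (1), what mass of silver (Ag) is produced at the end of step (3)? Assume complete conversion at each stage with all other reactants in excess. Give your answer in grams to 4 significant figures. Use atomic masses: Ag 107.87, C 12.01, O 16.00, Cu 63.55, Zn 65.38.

808.6 g

M(ZnO) = 65.38 + 16.00 = 81.38 g/mol.
M(Ag) = 107.87 g/mol.
n(ZnO) = 305.0 / 81.38 = 3.7478 mol.
Reaction (1): ZnO→CO ratio 1:1 ⇒ n(CO) = 3.7478 mol.
Reaction (2): CO→Cu ratio 1:1 ⇒ n(Cu) = 3.7478 mol.
Reaction (3): Cu→Ag ratio 1:2 ⇒ n(Ag) = 7.4957 mol.
Mass of Ag = 7.4957 × 107.87 = 808.56 g.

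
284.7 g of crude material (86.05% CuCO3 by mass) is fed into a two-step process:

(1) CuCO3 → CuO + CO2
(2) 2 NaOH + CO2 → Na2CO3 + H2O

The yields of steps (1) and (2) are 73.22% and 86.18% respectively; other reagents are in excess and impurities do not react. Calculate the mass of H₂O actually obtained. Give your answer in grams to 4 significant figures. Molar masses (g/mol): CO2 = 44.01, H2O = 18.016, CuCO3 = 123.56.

Pure CuCO3 = 284.7 × 0.8605 = 244.98 g.
n(CuCO3) = 244.98 / 123.56 = 1.9827 mol.
Step 1 (CuCO3:CO2 = 1:1): theoretical n(CO2) = 1.9827 mol; at 73.22% yield, n(CO2) = 1.4517 mol.
Step 2 (CO2:H2O = 1:1): theoretical n(H2O) = 1.4517 mol, so theoretical mass = 1.4517 × 18.016 = 26.155 g.
At 86.18% yield, actual mass of H2O = 26.155 × 0.8618 = 22.540 g.

22.54 g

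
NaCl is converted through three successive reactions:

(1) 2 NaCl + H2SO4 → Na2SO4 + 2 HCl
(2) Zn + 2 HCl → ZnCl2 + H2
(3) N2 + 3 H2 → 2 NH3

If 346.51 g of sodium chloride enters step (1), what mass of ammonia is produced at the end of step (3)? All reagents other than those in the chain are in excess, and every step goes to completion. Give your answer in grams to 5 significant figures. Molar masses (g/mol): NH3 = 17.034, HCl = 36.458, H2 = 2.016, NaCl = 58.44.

33.667 g

n(NaCl) = 346.51 / 58.44 = 5.92933 mol.
Reaction (1): NaCl→HCl ratio 2:2 ⇒ n(HCl) = 5.92933 mol.
Reaction (2): HCl→H2 ratio 2:1 ⇒ n(H2) = 2.96466 mol.
Reaction (3): H2→NH3 ratio 3:2 ⇒ n(NH3) = 1.97644 mol.
Mass of NH3 = 1.97644 × 17.034 = 33.6667 g.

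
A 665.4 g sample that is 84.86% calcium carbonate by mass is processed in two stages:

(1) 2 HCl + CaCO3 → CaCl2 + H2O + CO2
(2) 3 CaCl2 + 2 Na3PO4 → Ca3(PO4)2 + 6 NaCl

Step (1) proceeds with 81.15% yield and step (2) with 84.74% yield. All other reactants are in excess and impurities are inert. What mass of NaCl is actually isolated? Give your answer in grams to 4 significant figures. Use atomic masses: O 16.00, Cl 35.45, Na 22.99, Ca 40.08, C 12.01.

Pure CaCO3 = 665.4 × 0.8486 = 564.66 g.
M(CaCO3) = 40.08 + 12.01 + 3(16.00) = 100.09 g/mol.
M(NaCl) = 22.99 + 35.45 = 58.44 g/mol.
n(CaCO3) = 564.66 / 100.09 = 5.6415 mol.
Step 1 (CaCO3:CaCl2 = 1:1): theoretical n(CaCl2) = 5.6415 mol; at 81.15% yield, n(CaCl2) = 4.5781 mol.
Step 2 (CaCl2:NaCl = 3:6): theoretical n(NaCl) = 9.1562 mol, so theoretical mass = 9.1562 × 58.44 = 535.09 g.
At 84.74% yield, actual mass of NaCl = 535.09 × 0.8474 = 453.43 g.

453.4 g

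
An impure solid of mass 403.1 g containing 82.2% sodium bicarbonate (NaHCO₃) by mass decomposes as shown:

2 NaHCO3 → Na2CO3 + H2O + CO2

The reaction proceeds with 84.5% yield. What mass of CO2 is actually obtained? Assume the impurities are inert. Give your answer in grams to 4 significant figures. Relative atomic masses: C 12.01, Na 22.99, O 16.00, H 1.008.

Pure NaHCO3 available = 403.1 g × 0.822 = 331.35 g.
M(NaHCO3) = 22.99 + 1.008 + 12.01 + 3(16.00) = 84.008 g/mol.
M(CO2) = 12.01 + 2(16.00) = 44.01 g/mol.
n(NaHCO3) = 331.35 g / 84.008 g/mol = 3.9442 mol.
From the equation the NaHCO3:CO2 mole ratio is 2:1, so n(CO2) = 3.9442 × 1/2 = 1.9721 mol.
Mass of CO2 = 1.9721 mol × 44.01 g/mol = 86.793 g.
Actual mass collected = 86.793 g × 0.845 = 73.340 g.

73.34 g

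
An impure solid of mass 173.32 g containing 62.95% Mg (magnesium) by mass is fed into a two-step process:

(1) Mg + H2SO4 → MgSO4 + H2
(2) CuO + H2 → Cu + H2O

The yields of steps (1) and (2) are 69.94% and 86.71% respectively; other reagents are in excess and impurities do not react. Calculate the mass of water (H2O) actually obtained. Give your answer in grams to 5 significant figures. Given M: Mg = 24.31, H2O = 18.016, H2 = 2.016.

Pure Mg = 173.32 × 0.6295 = 109.105 g.
n(Mg) = 109.105 / 24.31 = 4.48807 mol.
Step 1 (Mg:H2 = 1:1): theoretical n(H2) = 4.48807 mol; at 69.94% yield, n(H2) = 3.13895 mol.
Step 2 (H2:H2O = 1:1): theoretical n(H2O) = 3.13895 mol, so theoretical mass = 3.13895 × 18.016 = 56.5514 g.
At 86.71% yield, actual mass of H2O = 56.5514 × 0.8671 = 49.0357 g.

49.036 g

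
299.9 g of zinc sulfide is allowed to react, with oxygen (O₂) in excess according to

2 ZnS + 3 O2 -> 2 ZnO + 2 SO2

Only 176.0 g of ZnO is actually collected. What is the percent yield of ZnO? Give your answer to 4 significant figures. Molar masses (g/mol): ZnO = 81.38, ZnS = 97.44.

70.27 %

n(ZnS) = 299.90 g / 97.44 g/mol = 3.0778 mol.
From the equation the ZnS:ZnO mole ratio is 2:2, so n(ZnO) = 3.0778 × 2/2 = 3.0778 mol.
Mass of ZnO = 3.0778 mol × 81.38 g/mol = 250.47 g.
This is the theoretical yield. Percent yield = 176.0 g / 250.47 g × 100% = 70.268%.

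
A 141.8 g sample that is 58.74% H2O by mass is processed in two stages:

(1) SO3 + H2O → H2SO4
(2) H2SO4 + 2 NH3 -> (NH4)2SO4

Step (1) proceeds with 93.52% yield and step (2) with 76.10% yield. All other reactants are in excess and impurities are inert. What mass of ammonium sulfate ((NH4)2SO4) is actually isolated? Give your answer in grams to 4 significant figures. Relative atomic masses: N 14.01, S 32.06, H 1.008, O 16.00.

Pure H2O = 141.8 × 0.5874 = 83.293 g.
M(H2O) = 2(1.008) + 16.00 = 18.016 g/mol.
M((NH4)2SO4) = 2(14.01) + 8(1.008) + 32.06 + 4(16.00) = 132.144 g/mol.
n(H2O) = 83.293 / 18.016 = 4.6233 mol.
Step 1 (H2O:H2SO4 = 1:1): theoretical n(H2SO4) = 4.6233 mol; at 93.52% yield, n(H2SO4) = 4.3237 mol.
Step 2 (H2SO4:(NH4)2SO4 = 1:1): theoretical n((NH4)2SO4) = 4.3237 mol, so theoretical mass = 4.3237 × 132.144 = 571.35 g.
At 76.10% yield, actual mass of (NH4)2SO4 = 571.35 × 0.7610 = 434.80 g.

434.8 g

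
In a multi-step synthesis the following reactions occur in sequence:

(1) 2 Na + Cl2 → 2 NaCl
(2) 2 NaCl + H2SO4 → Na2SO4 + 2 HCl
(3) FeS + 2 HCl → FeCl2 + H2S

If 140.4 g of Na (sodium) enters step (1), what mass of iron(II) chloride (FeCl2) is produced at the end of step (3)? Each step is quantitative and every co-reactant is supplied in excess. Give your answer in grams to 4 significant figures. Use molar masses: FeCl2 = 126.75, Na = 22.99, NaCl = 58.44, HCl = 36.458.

387.0 g

n(Na) = 140.4 / 22.99 = 6.1070 mol.
Reaction (1): Na→NaCl ratio 2:2 ⇒ n(NaCl) = 6.1070 mol.
Reaction (2): NaCl→HCl ratio 2:2 ⇒ n(HCl) = 6.1070 mol.
Reaction (3): HCl→FeCl2 ratio 2:1 ⇒ n(FeCl2) = 3.0535 mol.
Mass of FeCl2 = 3.0535 × 126.75 = 387.03 g.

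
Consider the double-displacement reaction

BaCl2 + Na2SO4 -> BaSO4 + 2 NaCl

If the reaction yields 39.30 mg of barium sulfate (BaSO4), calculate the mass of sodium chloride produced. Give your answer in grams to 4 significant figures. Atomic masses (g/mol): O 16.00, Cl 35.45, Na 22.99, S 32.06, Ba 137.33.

0.01968 g

M(BaSO4) = 137.33 + 32.06 + 4(16.00) = 233.39 g/mol.
M(NaCl) = 22.99 + 35.45 = 58.44 g/mol.
Convert: 39.30 mg = 0.039300 g.
n(BaSO4) = 0.039300 g / 233.39 g/mol = 0.00016839 mol.
From the equation the BaSO4:NaCl mole ratio is 1:2, so n(NaCl) = 0.00016839 × 2/1 = 0.00033678 mol.
Mass of NaCl = 0.00033678 mol × 58.44 g/mol = 0.019681 g.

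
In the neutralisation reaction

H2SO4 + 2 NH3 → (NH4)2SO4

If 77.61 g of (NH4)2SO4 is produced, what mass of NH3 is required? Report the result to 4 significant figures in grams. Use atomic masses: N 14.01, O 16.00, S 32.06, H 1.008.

20.01 g

M((NH4)2SO4) = 2(14.01) + 8(1.008) + 32.06 + 4(16.00) = 132.144 g/mol.
M(NH3) = 14.01 + 3(1.008) = 17.034 g/mol.
n((NH4)2SO4) = 77.610 g / 132.144 g/mol = 0.58731 mol.
From the equation the (NH4)2SO4:NH3 mole ratio is 1:2, so n(NH3) = 0.58731 × 2/1 = 1.1746 mol.
Mass of NH3 = 1.1746 mol × 17.034 g/mol = 20.009 g.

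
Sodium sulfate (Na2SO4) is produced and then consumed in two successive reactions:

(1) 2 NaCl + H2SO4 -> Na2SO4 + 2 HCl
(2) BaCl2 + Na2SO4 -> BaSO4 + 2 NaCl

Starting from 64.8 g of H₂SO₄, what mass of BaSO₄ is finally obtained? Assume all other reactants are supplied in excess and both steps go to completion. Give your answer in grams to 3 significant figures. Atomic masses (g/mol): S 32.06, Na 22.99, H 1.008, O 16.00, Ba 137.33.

M(H2SO4) = 2(1.008) + 32.06 + 4(16.00) = 98.076 g/mol.
M(BaSO4) = 137.33 + 32.06 + 4(16.00) = 233.39 g/mol.
n(H2SO4) = 64.80 / 98.076 = 0.6607 mol.
Step 1 gives a 1:1 ratio of H2SO4 to Na2SO4, so n(Na2SO4) = 0.6607 mol.
In step 2 the Na2SO4:BaSO4 ratio is 1:1, so n(BaSO4) = 0.6607 mol.
Mass of BaSO4 = 0.6607 × 233.39 = 154.2 g.

154 g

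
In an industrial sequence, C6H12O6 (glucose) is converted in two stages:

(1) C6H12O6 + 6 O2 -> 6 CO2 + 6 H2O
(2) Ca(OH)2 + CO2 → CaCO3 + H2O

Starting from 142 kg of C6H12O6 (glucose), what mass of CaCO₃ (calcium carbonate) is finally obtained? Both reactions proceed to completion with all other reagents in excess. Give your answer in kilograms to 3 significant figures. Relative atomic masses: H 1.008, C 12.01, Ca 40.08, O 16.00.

M(C6H12O6) = 6(12.01) + 12(1.008) + 6(16.00) = 180.156 g/mol.
M(CaCO3) = 40.08 + 12.01 + 3(16.00) = 100.09 g/mol.
142 kg = 142000 g.
n(C6H12O6) = 142000 / 180.156 = 788.2 mol.
Step 1 gives a 1:6 ratio of C6H12O6 to CO2, so n(CO2) = 4729 mol.
In step 2 the CO2:CaCO3 ratio is 1:1, so n(CaCO3) = 4729 mol.
Mass of CaCO3 = 4729 × 100.09 = 473300 g = 473 kg.

473 kg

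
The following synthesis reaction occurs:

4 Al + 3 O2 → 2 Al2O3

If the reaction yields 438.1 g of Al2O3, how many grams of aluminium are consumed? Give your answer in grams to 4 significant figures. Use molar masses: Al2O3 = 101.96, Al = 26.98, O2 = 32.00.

231.9 g

n(Al2O3) = 438.10 g / 101.96 g/mol = 4.2968 mol.
From the equation the Al2O3:Al mole ratio is 2:4, so n(Al) = 4.2968 × 4/2 = 8.5936 mol.
Mass of Al = 8.5936 mol × 26.98 g/mol = 231.85 g.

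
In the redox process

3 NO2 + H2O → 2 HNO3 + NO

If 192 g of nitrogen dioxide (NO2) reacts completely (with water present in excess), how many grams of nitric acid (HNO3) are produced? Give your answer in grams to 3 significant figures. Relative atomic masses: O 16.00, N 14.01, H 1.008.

M(NO2) = 14.01 + 2(16.00) = 46.01 g/mol.
M(HNO3) = 1.008 + 14.01 + 3(16.00) = 63.018 g/mol.
n(NO2) = 192.0 g / 46.01 g/mol = 4.173 mol.
From the equation the NO2:HNO3 mole ratio is 3:2, so n(HNO3) = 4.173 × 2/3 = 2.782 mol.
Mass of HNO3 = 2.782 mol × 63.018 g/mol = 175.3 g.

175 g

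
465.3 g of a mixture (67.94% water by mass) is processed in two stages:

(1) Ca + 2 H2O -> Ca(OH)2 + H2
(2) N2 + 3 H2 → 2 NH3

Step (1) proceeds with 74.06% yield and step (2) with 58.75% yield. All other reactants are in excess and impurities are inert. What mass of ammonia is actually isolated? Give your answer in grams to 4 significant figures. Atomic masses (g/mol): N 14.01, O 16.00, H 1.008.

43.35 g

Pure H2O = 465.3 × 0.6794 = 316.12 g.
M(H2O) = 2(1.008) + 16.00 = 18.016 g/mol.
M(NH3) = 14.01 + 3(1.008) = 17.034 g/mol.
n(H2O) = 316.12 / 18.016 = 17.547 mol.
Step 1 (H2O:H2 = 2:1): theoretical n(H2) = 8.7734 mol; at 74.06% yield, n(H2) = 6.4976 mol.
Step 2 (H2:NH3 = 3:2): theoretical n(NH3) = 4.3317 mol, so theoretical mass = 4.3317 × 17.034 = 73.787 g.
At 58.75% yield, actual mass of NH3 = 73.787 × 0.5875 = 43.350 g.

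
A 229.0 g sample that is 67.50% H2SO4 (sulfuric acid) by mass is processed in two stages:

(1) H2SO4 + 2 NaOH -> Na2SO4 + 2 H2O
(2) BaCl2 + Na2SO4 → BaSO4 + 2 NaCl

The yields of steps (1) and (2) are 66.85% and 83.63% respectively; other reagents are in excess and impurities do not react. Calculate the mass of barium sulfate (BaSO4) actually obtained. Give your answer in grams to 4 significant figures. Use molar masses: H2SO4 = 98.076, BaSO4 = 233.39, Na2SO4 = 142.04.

Pure H2SO4 = 229.0 × 0.6750 = 154.57 g.
n(H2SO4) = 154.57 / 98.076 = 1.5761 mol.
Step 1 (H2SO4:Na2SO4 = 1:1): theoretical n(Na2SO4) = 1.5761 mol; at 66.85% yield, n(Na2SO4) = 1.0536 mol.
Step 2 (Na2SO4:BaSO4 = 1:1): theoretical n(BaSO4) = 1.0536 mol, so theoretical mass = 1.0536 × 233.39 = 245.90 g.
At 83.63% yield, actual mass of BaSO4 = 245.90 × 0.8363 = 205.65 g.

205.6 g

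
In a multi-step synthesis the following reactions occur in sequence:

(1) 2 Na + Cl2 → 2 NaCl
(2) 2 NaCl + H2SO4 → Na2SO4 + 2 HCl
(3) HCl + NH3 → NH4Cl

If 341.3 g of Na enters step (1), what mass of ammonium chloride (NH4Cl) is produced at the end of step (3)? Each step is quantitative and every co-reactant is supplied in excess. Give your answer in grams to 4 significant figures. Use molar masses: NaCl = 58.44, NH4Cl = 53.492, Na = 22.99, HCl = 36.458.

n(Na) = 341.3 / 22.99 = 14.846 mol.
Reaction (1): Na→NaCl ratio 2:2 ⇒ n(NaCl) = 14.846 mol.
Reaction (2): NaCl→HCl ratio 2:2 ⇒ n(HCl) = 14.846 mol.
Reaction (3): HCl→NH4Cl ratio 1:1 ⇒ n(NH4Cl) = 14.846 mol.
Mass of NH4Cl = 14.846 × 53.492 = 794.12 g.

794.1 g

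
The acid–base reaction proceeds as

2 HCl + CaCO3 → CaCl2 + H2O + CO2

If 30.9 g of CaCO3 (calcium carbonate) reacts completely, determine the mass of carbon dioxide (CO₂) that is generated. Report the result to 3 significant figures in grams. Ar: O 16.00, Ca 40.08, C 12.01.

M(CaCO3) = 40.08 + 12.01 + 3(16.00) = 100.09 g/mol.
M(CO2) = 12.01 + 2(16.00) = 44.01 g/mol.
n(CaCO3) = 30.90 g / 100.09 g/mol = 0.3087 mol.
From the equation the CaCO3:CO2 mole ratio is 1:1, so n(CO2) = 0.3087 × 1/1 = 0.3087 mol.
Mass of CO2 = 0.3087 mol × 44.01 g/mol = 13.59 g.

13.6 g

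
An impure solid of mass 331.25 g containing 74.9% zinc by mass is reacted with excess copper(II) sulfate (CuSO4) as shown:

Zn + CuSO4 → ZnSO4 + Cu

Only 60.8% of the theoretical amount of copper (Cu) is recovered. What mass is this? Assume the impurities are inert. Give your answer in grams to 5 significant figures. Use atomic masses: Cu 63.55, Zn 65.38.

Pure Zn available = 331.25 g × 0.749 = 248.106 g.
M(Zn) = 65.38 g/mol.
M(Cu) = 63.55 g/mol.
n(Zn) = 248.106 g / 65.38 g/mol = 3.79483 mol.
From the equation the Zn:Cu mole ratio is 1:1, so n(Cu) = 3.79483 × 1/1 = 3.79483 mol.
Mass of Cu = 3.79483 mol × 63.55 g/mol = 241.162 g.
Actual mass collected = 241.162 g × 0.608 = 146.626 g.

146.63 g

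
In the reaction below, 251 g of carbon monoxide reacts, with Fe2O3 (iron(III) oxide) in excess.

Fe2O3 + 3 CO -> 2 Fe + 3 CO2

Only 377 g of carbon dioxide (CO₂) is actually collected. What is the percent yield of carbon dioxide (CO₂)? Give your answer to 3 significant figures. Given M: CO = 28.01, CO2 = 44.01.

n(CO) = 251.0 g / 28.01 g/mol = 8.961 mol.
From the equation the CO:CO2 mole ratio is 3:3, so n(CO2) = 8.961 × 3/3 = 8.961 mol.
Mass of CO2 = 8.961 mol × 44.01 g/mol = 394.4 g.
This is the theoretical yield. Percent yield = 377 g / 394.4 g × 100% = 95.59%.

95.6 %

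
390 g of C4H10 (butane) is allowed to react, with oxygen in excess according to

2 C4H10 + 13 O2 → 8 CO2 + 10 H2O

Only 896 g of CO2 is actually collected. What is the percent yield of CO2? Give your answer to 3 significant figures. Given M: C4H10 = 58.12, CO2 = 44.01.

75.9 %

n(C4H10) = 390.0 g / 58.12 g/mol = 6.710 mol.
From the equation the C4H10:CO2 mole ratio is 2:8, so n(CO2) = 6.710 × 8/2 = 26.84 mol.
Mass of CO2 = 26.84 mol × 44.01 g/mol = 1181 g.
This is the theoretical yield. Percent yield = 896 g / 1181 g × 100% = 75.85%.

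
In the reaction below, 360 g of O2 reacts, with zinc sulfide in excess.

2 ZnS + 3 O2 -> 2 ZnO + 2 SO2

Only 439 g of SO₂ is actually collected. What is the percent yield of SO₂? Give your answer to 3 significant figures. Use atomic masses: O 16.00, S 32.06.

91.4 %

M(O2) = 2(16.00) = 32.00 g/mol.
M(SO2) = 32.06 + 2(16.00) = 64.06 g/mol.
n(O2) = 360.0 g / 32.00 g/mol = 11.25 mol.
From the equation the O2:SO2 mole ratio is 3:2, so n(SO2) = 11.25 × 2/3 = 7.500 mol.
Mass of SO2 = 7.500 mol × 64.06 g/mol = 480.5 g.
This is the theoretical yield. Percent yield = 439 g / 480.5 g × 100% = 91.37%.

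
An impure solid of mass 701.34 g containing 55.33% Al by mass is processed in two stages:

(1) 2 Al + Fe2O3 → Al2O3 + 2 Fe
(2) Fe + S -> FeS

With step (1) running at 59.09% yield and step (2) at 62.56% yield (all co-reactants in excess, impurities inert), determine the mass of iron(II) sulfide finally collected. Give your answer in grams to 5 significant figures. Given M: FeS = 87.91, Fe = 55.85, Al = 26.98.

Pure Al = 701.34 × 0.5533 = 388.051 g.
n(Al) = 388.051 / 26.98 = 14.3829 mol.
Step 1 (Al:Fe = 2:2): theoretical n(Fe) = 14.3829 mol; at 59.09% yield, n(Fe) = 8.49887 mol.
Step 2 (Fe:FeS = 1:1): theoretical n(FeS) = 8.49887 mol, so theoretical mass = 8.49887 × 87.91 = 747.136 g.
At 62.56% yield, actual mass of FeS = 747.136 × 0.6256 = 467.408 g.

467.41 g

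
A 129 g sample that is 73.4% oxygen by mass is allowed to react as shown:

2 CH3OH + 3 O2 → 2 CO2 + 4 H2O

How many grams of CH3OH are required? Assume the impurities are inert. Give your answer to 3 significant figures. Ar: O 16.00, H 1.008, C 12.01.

Mass of pure O2 = 129 g × 0.734 = 94.69 g.
M(O2) = 2(16.00) = 32.00 g/mol.
M(CH3OH) = 12.01 + 4(1.008) + 16.00 = 32.042 g/mol.
n(O2) = 94.69 g / 32.00 g/mol = 2.959 mol.
From the equation the O2:CH3OH mole ratio is 3:2, so n(CH3OH) = 2.959 × 2/3 = 1.973 mol.
Mass of CH3OH = 1.973 mol × 32.042 g/mol = 63.21 g.

63.2 g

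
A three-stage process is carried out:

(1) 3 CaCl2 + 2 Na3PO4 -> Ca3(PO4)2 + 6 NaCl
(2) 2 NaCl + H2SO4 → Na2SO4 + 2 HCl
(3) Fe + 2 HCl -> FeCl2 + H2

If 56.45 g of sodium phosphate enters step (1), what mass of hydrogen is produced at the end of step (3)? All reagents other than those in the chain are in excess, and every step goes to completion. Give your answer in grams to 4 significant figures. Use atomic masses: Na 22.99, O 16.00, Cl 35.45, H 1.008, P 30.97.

M(Na3PO4) = 3(22.99) + 30.97 + 4(16.00) = 163.94 g/mol.
M(H2) = 2(1.008) = 2.016 g/mol.
n(Na3PO4) = 56.45 / 163.94 = 0.34433 mol.
Reaction (1): Na3PO4→NaCl ratio 2:6 ⇒ n(NaCl) = 1.0330 mol.
Reaction (2): NaCl→HCl ratio 2:2 ⇒ n(HCl) = 1.0330 mol.
Reaction (3): HCl→H2 ratio 2:1 ⇒ n(H2) = 0.51650 mol.
Mass of H2 = 0.51650 × 2.016 = 1.0413 g.

1.041 g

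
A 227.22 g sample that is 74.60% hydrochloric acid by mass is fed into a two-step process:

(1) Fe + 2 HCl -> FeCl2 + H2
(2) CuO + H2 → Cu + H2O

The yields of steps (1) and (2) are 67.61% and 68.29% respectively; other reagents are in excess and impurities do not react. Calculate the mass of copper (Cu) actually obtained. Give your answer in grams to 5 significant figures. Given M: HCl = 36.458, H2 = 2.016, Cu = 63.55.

68.210 g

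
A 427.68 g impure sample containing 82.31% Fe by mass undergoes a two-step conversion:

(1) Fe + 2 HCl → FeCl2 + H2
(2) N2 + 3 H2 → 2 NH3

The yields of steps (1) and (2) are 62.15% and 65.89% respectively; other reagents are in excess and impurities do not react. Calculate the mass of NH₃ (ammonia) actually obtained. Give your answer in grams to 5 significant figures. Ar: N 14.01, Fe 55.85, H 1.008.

Pure Fe = 427.68 × 0.8231 = 352.023 g.
M(Fe) = 55.85 g/mol.
M(NH3) = 14.01 + 3(1.008) = 17.034 g/mol.
n(Fe) = 352.023 / 55.85 = 6.30302 mol.
Step 1 (Fe:H2 = 1:1): theoretical n(H2) = 6.30302 mol; at 62.15% yield, n(H2) = 3.91732 mol.
Step 2 (H2:NH3 = 3:2): theoretical n(NH3) = 2.61155 mol, so theoretical mass = 2.61155 × 17.034 = 44.4851 g.
At 65.89% yield, actual mass of NH3 = 44.4851 × 0.6589 = 29.3113 g.

29.311 g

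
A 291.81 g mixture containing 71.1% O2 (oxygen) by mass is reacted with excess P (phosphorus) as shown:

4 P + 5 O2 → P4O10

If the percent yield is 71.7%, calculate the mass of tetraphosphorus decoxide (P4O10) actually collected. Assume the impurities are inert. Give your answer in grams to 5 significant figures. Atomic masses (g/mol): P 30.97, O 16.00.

Pure O2 available = 291.81 g × 0.711 = 207.477 g.
M(O2) = 2(16.00) = 32.00 g/mol.
M(P4O10) = 4(30.97) + 10(16.00) = 283.88 g/mol.
n(O2) = 207.477 g / 32.00 g/mol = 6.48365 mol.
From the equation the O2:P4O10 mole ratio is 5:1, so n(P4O10) = 6.48365 × 1/5 = 1.29673 mol.
Mass of P4O10 = 1.29673 mol × 283.88 g/mol = 368.116 g.
Actual mass collected = 368.116 g × 0.717 = 263.939 g.

263.94 g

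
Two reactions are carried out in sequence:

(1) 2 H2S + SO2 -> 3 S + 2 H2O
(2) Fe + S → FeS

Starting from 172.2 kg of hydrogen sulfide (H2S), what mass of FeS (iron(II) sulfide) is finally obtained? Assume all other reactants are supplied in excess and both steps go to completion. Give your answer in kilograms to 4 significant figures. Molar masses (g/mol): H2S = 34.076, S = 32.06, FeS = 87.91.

666.4 kg

172.2 kg = 172200 g.
n(H2S) = 172200 / 34.076 = 5053.4 mol.
Step 1 gives a 2:3 ratio of H2S to S, so n(S) = 7580.1 mol.
In step 2 the S:FeS ratio is 1:1, so n(FeS) = 7580.1 mol.
Mass of FeS = 7580.1 × 87.91 = 666370 g = 666.4 kg.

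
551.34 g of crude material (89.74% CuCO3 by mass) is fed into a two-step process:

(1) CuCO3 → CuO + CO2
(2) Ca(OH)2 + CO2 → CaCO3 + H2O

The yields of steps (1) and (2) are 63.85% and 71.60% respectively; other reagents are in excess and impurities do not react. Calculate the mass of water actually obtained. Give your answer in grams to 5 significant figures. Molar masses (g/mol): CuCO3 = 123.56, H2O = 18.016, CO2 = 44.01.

32.981 g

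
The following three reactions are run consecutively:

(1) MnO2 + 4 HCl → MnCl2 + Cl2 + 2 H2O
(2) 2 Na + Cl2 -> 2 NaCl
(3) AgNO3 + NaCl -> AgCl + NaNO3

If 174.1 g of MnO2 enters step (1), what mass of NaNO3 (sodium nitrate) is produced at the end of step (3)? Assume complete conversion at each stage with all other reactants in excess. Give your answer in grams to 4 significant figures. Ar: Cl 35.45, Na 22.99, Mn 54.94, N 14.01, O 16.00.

340.4 g

M(MnO2) = 54.94 + 2(16.00) = 86.94 g/mol.
M(NaNO3) = 22.99 + 14.01 + 3(16.00) = 85.00 g/mol.
n(MnO2) = 174.1 / 86.94 = 2.0025 mol.
Reaction (1): MnO2→Cl2 ratio 1:1 ⇒ n(Cl2) = 2.0025 mol.
Reaction (2): Cl2→NaCl ratio 1:2 ⇒ n(NaCl) = 4.0051 mol.
Reaction (3): NaCl→NaNO3 ratio 1:1 ⇒ n(NaNO3) = 4.0051 mol.
Mass of NaNO3 = 4.0051 × 85.00 = 340.43 g.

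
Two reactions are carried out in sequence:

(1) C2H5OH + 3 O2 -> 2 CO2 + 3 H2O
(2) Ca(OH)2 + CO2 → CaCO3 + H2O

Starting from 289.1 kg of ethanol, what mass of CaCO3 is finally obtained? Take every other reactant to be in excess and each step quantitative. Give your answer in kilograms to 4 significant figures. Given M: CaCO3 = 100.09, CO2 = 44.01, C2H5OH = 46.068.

1256 kg

289.1 kg = 289100 g.
n(C2H5OH) = 289100 / 46.068 = 6275.5 mol.
Step 1 gives a 1:2 ratio of C2H5OH to CO2, so n(CO2) = 12551 mol.
In step 2 the CO2:CaCO3 ratio is 1:1, so n(CaCO3) = 12551 mol.
Mass of CaCO3 = 12551 × 100.09 = 1.2562 × 10^6 g = 1256 kg.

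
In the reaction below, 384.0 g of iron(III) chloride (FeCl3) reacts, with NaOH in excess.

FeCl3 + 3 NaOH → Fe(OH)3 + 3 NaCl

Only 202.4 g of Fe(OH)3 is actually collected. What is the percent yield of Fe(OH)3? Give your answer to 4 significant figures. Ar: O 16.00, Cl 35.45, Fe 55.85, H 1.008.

M(FeCl3) = 55.85 + 3(35.45) = 162.20 g/mol.
M(Fe(OH)3) = 55.85 + 3(16.00) + 3(1.008) = 106.874 g/mol.
n(FeCl3) = 384.00 g / 162.20 g/mol = 2.3674 mol.
From the equation the FeCl3:Fe(OH)3 mole ratio is 1:1, so n(Fe(OH)3) = 2.3674 × 1/1 = 2.3674 mol.
Mass of Fe(OH)3 = 2.3674 mol × 106.874 g/mol = 253.02 g.
This is the theoretical yield. Percent yield = 202.4 g / 253.02 g × 100% = 79.994%.

79.99 %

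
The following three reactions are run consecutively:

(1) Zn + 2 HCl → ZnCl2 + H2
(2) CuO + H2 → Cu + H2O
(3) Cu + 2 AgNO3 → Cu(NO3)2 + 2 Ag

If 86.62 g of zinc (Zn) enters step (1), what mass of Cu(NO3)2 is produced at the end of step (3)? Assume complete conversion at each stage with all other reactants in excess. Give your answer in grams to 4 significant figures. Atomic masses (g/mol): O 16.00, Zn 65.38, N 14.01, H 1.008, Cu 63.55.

M(Zn) = 65.38 g/mol.
M(Cu(NO3)2) = 63.55 + 2(14.01) + 6(16.00) = 187.57 g/mol.
n(Zn) = 86.62 / 65.38 = 1.3249 mol.
Reaction (1): Zn→H2 ratio 1:1 ⇒ n(H2) = 1.3249 mol.
Reaction (2): H2→Cu ratio 1:1 ⇒ n(Cu) = 1.3249 mol.
Reaction (3): Cu→Cu(NO3)2 ratio 1:1 ⇒ n(Cu(NO3)2) = 1.3249 mol.
Mass of Cu(NO3)2 = 1.3249 × 187.57 = 248.51 g.

248.5 g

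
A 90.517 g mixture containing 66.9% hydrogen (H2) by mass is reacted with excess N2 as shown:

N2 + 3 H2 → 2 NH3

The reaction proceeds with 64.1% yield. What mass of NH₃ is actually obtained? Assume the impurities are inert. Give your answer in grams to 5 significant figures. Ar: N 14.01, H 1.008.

Pure H2 available = 90.517 g × 0.669 = 60.5559 g.
M(H2) = 2(1.008) = 2.016 g/mol.
M(NH3) = 14.01 + 3(1.008) = 17.034 g/mol.
n(H2) = 60.5559 g / 2.016 g/mol = 30.0376 mol.
From the equation the H2:NH3 mole ratio is 3:2, so n(NH3) = 30.0376 × 2/3 = 20.0251 mol.
Mass of NH3 = 20.0251 mol × 17.034 g/mol = 341.107 g.
Actual mass collected = 341.107 g × 0.641 = 218.650 g.

218.65 g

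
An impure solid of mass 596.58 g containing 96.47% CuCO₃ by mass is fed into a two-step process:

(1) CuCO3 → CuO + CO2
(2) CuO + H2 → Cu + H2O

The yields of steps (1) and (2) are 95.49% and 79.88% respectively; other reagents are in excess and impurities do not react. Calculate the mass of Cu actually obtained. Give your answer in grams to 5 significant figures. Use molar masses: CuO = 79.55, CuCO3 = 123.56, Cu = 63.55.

225.78 g

Pure CuCO3 = 596.58 × 0.9647 = 575.521 g.
n(CuCO3) = 575.521 / 123.56 = 4.65782 mol.
Step 1 (CuCO3:CuO = 1:1): theoretical n(CuO) = 4.65782 mol; at 95.49% yield, n(CuO) = 4.44776 mol.
Step 2 (CuO:Cu = 1:1): theoretical n(Cu) = 4.44776 mol, so theoretical mass = 4.44776 × 63.55 = 282.655 g.
At 79.88% yield, actual mass of Cu = 282.655 × 0.7988 = 225.785 g.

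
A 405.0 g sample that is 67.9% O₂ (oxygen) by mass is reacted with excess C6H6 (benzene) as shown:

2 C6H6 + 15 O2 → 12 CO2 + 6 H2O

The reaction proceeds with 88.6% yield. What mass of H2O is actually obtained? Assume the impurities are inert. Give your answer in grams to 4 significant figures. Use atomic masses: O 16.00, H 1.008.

Pure O2 available = 405.0 g × 0.679 = 275.00 g.
M(O2) = 2(16.00) = 32.00 g/mol.
M(H2O) = 2(1.008) + 16.00 = 18.016 g/mol.
n(O2) = 275.00 g / 32.00 g/mol = 8.5936 mol.
From the equation the O2:H2O mole ratio is 15:6, so n(H2O) = 8.5936 × 6/15 = 3.4374 mol.
Mass of H2O = 3.4374 mol × 18.016 g/mol = 61.929 g.
Actual mass collected = 61.929 g × 0.886 = 54.869 g.

54.87 g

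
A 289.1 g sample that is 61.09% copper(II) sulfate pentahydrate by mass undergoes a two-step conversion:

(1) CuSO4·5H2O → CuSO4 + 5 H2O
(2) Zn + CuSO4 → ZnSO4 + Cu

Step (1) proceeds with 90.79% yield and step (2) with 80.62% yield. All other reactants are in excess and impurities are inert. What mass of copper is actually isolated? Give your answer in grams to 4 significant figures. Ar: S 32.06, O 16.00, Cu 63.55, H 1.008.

32.90 g

Pure CuSO4·5H2O = 289.1 × 0.6109 = 176.61 g.
M(CuSO4·5H2O) = 63.55 + 32.06 + 9(16.00) + 10(1.008) = 249.69 g/mol.
M(Cu) = 63.55 g/mol.
n(CuSO4·5H2O) = 176.61 / 249.69 = 0.70732 mol.
Step 1 (CuSO4·5H2O:CuSO4 = 1:1): theoretical n(CuSO4) = 0.70732 mol; at 90.79% yield, n(CuSO4) = 0.64218 mol.
Step 2 (CuSO4:Cu = 1:1): theoretical n(Cu) = 0.64218 mol, so theoretical mass = 0.64218 × 63.55 = 40.810 g.
At 80.62% yield, actual mass of Cu = 40.810 × 0.8062 = 32.901 g.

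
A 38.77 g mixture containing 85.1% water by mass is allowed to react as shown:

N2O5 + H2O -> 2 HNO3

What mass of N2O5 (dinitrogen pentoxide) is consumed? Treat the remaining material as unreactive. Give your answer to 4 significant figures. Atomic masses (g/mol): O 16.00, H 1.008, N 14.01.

197.8 g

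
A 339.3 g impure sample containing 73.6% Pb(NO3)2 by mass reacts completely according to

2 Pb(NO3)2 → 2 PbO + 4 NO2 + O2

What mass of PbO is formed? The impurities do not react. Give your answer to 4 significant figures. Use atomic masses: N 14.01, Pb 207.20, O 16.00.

Mass of pure Pb(NO3)2 = 339.3 g × 0.736 = 249.72 g.
M(Pb(NO3)2) = 207.20 + 2(14.01) + 6(16.00) = 331.22 g/mol.
M(PbO) = 207.20 + 16.00 = 223.20 g/mol.
n(Pb(NO3)2) = 249.72 g / 331.22 g/mol = 0.75395 mol.
From the equation the Pb(NO3)2:PbO mole ratio is 2:2, so n(PbO) = 0.75395 × 2/2 = 0.75395 mol.
Mass of PbO = 0.75395 mol × 223.20 g/mol = 168.28 g.

168.3 g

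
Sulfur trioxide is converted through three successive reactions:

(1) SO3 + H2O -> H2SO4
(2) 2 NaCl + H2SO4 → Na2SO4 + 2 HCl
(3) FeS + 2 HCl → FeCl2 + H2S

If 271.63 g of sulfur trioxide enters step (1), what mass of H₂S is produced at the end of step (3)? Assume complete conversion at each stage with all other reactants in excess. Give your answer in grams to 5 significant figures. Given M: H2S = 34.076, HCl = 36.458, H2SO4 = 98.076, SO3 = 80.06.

115.61 g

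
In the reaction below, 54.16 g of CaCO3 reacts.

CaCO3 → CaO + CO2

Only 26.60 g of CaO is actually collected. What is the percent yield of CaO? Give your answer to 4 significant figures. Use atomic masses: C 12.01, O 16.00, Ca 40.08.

87.66 %

M(CaCO3) = 40.08 + 12.01 + 3(16.00) = 100.09 g/mol.
M(CaO) = 40.08 + 16.00 = 56.08 g/mol.
n(CaCO3) = 54.160 g / 100.09 g/mol = 0.54111 mol.
From the equation the CaCO3:CaO mole ratio is 1:1, so n(CaO) = 0.54111 × 1/1 = 0.54111 mol.
Mass of CaO = 0.54111 mol × 56.08 g/mol = 30.346 g.
This is the theoretical yield. Percent yield = 26.60 g / 30.346 g × 100% = 87.657%.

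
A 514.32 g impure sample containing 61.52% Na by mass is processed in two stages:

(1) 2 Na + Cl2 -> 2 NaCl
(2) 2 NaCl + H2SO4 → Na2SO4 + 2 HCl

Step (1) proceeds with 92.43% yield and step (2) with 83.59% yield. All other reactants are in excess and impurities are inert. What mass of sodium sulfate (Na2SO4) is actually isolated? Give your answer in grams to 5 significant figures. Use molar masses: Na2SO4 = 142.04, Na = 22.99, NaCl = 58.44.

Pure Na = 514.32 × 0.6152 = 316.410 g.
n(Na) = 316.410 / 22.99 = 13.7629 mol.
Step 1 (Na:NaCl = 2:2): theoretical n(NaCl) = 13.7629 mol; at 92.43% yield, n(NaCl) = 12.7211 mol.
Step 2 (NaCl:Na2SO4 = 2:1): theoretical n(Na2SO4) = 6.36054 mol, so theoretical mass = 6.36054 × 142.04 = 903.451 g.
At 83.59% yield, actual mass of Na2SO4 = 903.451 × 0.8359 = 755.194 g.

755.19 g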